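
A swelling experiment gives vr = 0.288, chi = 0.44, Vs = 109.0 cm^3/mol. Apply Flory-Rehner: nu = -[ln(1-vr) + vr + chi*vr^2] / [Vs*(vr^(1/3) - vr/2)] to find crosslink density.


ln(1 - vr) = ln(1 - 0.288) = -0.3397
Numerator = -((-0.3397) + 0.288 + 0.44 * 0.288^2) = 0.0152
Denominator = 109.0 * (0.288^(1/3) - 0.288/2) = 56.2860
nu = 0.0152 / 56.2860 = 2.6973e-04 mol/cm^3

2.6973e-04 mol/cm^3


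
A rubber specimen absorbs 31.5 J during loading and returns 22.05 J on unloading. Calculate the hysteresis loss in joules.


Hysteresis loss = loading - unloading
= 31.5 - 22.05
= 9.45 J

9.45 J


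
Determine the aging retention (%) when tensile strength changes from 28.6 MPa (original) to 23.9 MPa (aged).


Retention = aged / original * 100
= 23.9 / 28.6 * 100
= 83.6%

83.6%


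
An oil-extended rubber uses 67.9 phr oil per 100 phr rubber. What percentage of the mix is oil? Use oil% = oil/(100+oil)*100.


Oil % = oil / (100 + oil) * 100
= 67.9 / (100 + 67.9) * 100
= 67.9 / 167.9 * 100
= 40.44%

40.44%


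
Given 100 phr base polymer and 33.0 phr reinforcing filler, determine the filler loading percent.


Filler % = filler / (rubber + filler) * 100
= 33.0 / (100 + 33.0) * 100
= 33.0 / 133.0 * 100
= 24.81%

24.81%


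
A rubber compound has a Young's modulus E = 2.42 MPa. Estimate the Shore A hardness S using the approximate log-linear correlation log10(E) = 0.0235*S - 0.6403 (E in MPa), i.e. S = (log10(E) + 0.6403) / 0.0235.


log10(E) = 0.0235*S - 0.6403  =>  S = (log10(E) + 0.6403) / 0.0235
log10(2.42) = 0.383815
S = (0.383815 + 0.6403) / 0.0235 = 1.024115 / 0.0235
S = 43.6

Shore A = 43.6


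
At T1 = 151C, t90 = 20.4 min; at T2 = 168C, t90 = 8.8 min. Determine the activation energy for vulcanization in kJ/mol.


T1 = 424.15 K, T2 = 441.15 K
1/T1 - 1/T2 = 9.0854e-05
ln(t1/t2) = ln(20.4/8.8) = 0.8408
Ea = 8.314 * 0.8408 / 9.0854e-05 = 76939.7673 J/mol
Ea = 76.94 kJ/mol

76.94 kJ/mol


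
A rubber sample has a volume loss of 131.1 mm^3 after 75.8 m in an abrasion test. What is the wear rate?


Rate = volume_loss / distance
= 131.1 / 75.8
= 1.73 mm^3/m

1.73 mm^3/m


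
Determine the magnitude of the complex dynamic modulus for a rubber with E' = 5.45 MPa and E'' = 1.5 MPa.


|E*| = sqrt(E'^2 + E''^2)
= sqrt(5.45^2 + 1.5^2)
= sqrt(29.7025 + 2.2500)
= 5.653 MPa

5.653 MPa


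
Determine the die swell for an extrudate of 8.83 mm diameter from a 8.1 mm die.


Die swell ratio = D_extrudate / D_die
= 8.83 / 8.1
= 1.09

Die swell = 1.09


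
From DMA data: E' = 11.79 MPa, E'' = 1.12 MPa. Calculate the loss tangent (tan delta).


tan delta = E'' / E'
= 1.12 / 11.79
= 0.095

tan delta = 0.095


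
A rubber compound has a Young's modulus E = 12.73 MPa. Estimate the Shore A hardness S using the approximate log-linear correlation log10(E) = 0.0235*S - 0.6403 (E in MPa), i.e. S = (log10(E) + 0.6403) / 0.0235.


log10(E) = 0.0235*S - 0.6403  =>  S = (log10(E) + 0.6403) / 0.0235
log10(12.73) = 1.104828
S = (1.104828 + 0.6403) / 0.0235 = 1.745128 / 0.0235
S = 74.3

Shore A = 74.3


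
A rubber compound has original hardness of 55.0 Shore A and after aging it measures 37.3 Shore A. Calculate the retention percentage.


Retention = aged / original * 100
= 37.3 / 55.0 * 100
= 67.8%

67.8%


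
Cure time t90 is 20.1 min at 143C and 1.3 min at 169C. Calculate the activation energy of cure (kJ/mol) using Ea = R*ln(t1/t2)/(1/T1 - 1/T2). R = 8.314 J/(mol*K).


T1 = 416.15 K, T2 = 442.15 K
1/T1 - 1/T2 = 1.4130e-04
ln(t1/t2) = ln(20.1/1.3) = 2.7384
Ea = 8.314 * 2.7384 / 1.4130e-04 = 161118.7327 J/mol
Ea = 161.12 kJ/mol

161.12 kJ/mol


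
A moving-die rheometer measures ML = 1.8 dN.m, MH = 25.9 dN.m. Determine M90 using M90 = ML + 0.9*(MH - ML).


M90 = ML + 0.9 * (MH - ML)
M90 = 1.8 + 0.9 * (25.9 - 1.8)
M90 = 1.8 + 0.9 * 24.1
M90 = 23.49 dN.m

23.49 dN.m


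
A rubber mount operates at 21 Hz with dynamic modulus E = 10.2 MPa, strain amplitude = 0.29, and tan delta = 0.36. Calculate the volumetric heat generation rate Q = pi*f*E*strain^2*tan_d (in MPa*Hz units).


Q = pi * f * E * strain^2 * tan_d
= pi * 21 * 10.2 * 0.29^2 * 0.36
= pi * 21 * 10.2 * 0.0841 * 0.36
= 20.3736

Q = 20.3736


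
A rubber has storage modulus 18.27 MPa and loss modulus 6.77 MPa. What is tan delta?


tan delta = E'' / E'
= 6.77 / 18.27
= 0.3706

tan delta = 0.3706


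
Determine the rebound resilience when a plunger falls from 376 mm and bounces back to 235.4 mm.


Resilience = h_rebound / h_drop * 100
= 235.4 / 376 * 100
= 62.6%

62.6%


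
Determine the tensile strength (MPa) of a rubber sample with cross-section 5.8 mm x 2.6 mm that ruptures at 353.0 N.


Area = width * thickness = 5.8 * 2.6 = 15.08 mm^2
TS = force / area = 353.0 / 15.08 = 23.41 MPa

23.41 MPa


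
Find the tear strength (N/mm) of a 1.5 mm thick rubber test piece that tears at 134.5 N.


Tear strength = force / thickness
= 134.5 / 1.5
= 89.67 N/mm

89.67 N/mm


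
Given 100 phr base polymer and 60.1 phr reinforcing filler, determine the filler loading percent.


Filler % = filler / (rubber + filler) * 100
= 60.1 / (100 + 60.1) * 100
= 60.1 / 160.1 * 100
= 37.54%

37.54%


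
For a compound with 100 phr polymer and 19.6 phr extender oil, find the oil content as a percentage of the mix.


Oil % = oil / (100 + oil) * 100
= 19.6 / (100 + 19.6) * 100
= 19.6 / 119.6 * 100
= 16.39%

16.39%


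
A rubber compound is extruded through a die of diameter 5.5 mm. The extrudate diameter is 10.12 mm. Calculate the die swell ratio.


Die swell ratio = D_extrudate / D_die
= 10.12 / 5.5
= 1.84

Die swell = 1.84


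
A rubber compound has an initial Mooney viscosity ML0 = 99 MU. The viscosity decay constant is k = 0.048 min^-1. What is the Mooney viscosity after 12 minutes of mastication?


ML = ML0 * exp(-k * t)
ML = 99 * exp(-0.048 * 12)
ML = 99 * 0.5621
ML = 55.65 MU

55.65 MU


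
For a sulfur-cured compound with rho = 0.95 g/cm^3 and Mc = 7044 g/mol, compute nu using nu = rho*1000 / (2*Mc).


nu = rho * 1000 / (2 * Mc)
nu = 0.95 * 1000 / (2 * 7044)
nu = 950.0 / 14088
nu = 0.0674 mol/L

0.0674 mol/L


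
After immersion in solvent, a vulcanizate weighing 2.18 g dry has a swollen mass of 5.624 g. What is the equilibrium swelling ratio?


Q = W_swollen / W_dry
Q = 5.624 / 2.18
Q = 2.58

Q = 2.58


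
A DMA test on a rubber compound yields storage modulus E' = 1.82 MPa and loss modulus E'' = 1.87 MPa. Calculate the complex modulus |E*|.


|E*| = sqrt(E'^2 + E''^2)
= sqrt(1.82^2 + 1.87^2)
= sqrt(3.3124 + 3.4969)
= 2.609 MPa

2.609 MPa


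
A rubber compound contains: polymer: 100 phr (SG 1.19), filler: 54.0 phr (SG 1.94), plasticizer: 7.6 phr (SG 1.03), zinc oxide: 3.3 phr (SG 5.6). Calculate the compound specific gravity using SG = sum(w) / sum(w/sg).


Sum of weights = 164.9
Volume contributions:
  polymer: 100/1.19 = 84.0336
  filler: 54.0/1.94 = 27.8351
  plasticizer: 7.6/1.03 = 7.3786
  zinc oxide: 3.3/5.6 = 0.5893
Sum of volumes = 119.8366
SG = 164.9 / 119.8366 = 1.376

SG = 1.376


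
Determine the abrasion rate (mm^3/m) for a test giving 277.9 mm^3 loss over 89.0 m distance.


Rate = volume_loss / distance
= 277.9 / 89.0
= 3.122 mm^3/m

3.122 mm^3/m


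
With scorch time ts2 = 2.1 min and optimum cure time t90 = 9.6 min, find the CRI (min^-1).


CRI = 100 / (t90 - ts2)
= 100 / (9.6 - 2.1)
= 100 / 7.5
= 13.33 min^-1

13.33 min^-1


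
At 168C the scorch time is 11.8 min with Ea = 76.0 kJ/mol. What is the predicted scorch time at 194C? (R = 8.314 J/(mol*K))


Convert temperatures: T1 = 168 + 273.15 = 441.15 K, T2 = 194 + 273.15 = 467.15 K
ts2_new = 11.8 * exp(76000 / 8.314 * (1/467.15 - 1/441.15))
1/T2 - 1/T1 = -1.2616e-04
ts2_new = 3.72 min

3.72 min


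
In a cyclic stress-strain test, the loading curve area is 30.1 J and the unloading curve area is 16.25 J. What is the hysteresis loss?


Hysteresis loss = loading - unloading
= 30.1 - 16.25
= 13.85 J

13.85 J


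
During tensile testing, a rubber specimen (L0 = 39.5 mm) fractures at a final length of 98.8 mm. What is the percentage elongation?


Elongation = (Lf - L0) / L0 * 100
= (98.8 - 39.5) / 39.5 * 100
= 59.3 / 39.5 * 100
= 150.1%

150.1%


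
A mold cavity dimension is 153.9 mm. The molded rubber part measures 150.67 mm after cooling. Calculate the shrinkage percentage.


Shrinkage = (mold - part) / mold * 100
= (153.9 - 150.67) / 153.9 * 100
= 3.23 / 153.9 * 100
= 2.1%

2.1%


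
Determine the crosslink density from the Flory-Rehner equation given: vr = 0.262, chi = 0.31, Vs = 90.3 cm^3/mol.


ln(1 - vr) = ln(1 - 0.262) = -0.3038
Numerator = -((-0.3038) + 0.262 + 0.31 * 0.262^2) = 0.0205
Denominator = 90.3 * (0.262^(1/3) - 0.262/2) = 45.9521
nu = 0.0205 / 45.9521 = 4.4681e-04 mol/cm^3

4.4681e-04 mol/cm^3


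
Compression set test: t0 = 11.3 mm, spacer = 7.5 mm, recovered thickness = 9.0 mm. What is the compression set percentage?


CS = (t0 - recovered) / (t0 - ts) * 100
= (11.3 - 9.0) / (11.3 - 7.5) * 100
= 2.3 / 3.8 * 100
= 60.5%

60.5%


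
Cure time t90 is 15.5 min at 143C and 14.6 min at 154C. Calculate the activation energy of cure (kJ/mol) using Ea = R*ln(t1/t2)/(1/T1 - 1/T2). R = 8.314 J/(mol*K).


T1 = 416.15 K, T2 = 427.15 K
1/T1 - 1/T2 = 6.1882e-05
ln(t1/t2) = ln(15.5/14.6) = 0.0598
Ea = 8.314 * 0.0598 / 6.1882e-05 = 8036.7994 J/mol
Ea = 8.04 kJ/mol

8.04 kJ/mol


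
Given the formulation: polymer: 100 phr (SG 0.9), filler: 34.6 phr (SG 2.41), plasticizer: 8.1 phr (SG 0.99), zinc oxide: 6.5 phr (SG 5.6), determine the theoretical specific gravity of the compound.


Sum of weights = 149.2
Volume contributions:
  polymer: 100/0.9 = 111.1111
  filler: 34.6/2.41 = 14.3568
  plasticizer: 8.1/0.99 = 8.1818
  zinc oxide: 6.5/5.6 = 1.1607
Sum of volumes = 134.8105
SG = 149.2 / 134.8105 = 1.107

SG = 1.107


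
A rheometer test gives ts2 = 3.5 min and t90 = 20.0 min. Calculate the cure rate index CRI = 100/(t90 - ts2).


CRI = 100 / (t90 - ts2)
= 100 / (20.0 - 3.5)
= 100 / 16.5
= 6.06 min^-1

6.06 min^-1


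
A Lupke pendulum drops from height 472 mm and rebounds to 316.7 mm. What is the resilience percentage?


Resilience = h_rebound / h_drop * 100
= 316.7 / 472 * 100
= 67.1%

67.1%


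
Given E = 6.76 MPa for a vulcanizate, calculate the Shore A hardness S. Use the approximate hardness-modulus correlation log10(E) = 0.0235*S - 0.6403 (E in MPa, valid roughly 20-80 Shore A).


log10(E) = 0.0235*S - 0.6403  =>  S = (log10(E) + 0.6403) / 0.0235
log10(6.76) = 0.829947
S = (0.829947 + 0.6403) / 0.0235 = 1.470247 / 0.0235
S = 62.6

Shore A = 62.6


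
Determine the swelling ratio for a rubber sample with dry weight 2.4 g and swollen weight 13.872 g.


Q = W_swollen / W_dry
Q = 13.872 / 2.4
Q = 5.78

Q = 5.78


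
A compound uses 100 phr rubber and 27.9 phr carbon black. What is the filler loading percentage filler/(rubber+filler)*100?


Filler % = filler / (rubber + filler) * 100
= 27.9 / (100 + 27.9) * 100
= 27.9 / 127.9 * 100
= 21.81%

21.81%


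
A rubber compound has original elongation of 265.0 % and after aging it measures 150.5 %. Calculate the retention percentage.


Retention = aged / original * 100
= 150.5 / 265.0 * 100
= 56.8%

56.8%


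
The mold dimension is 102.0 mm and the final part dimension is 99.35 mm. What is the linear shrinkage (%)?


Shrinkage = (mold - part) / mold * 100
= (102.0 - 99.35) / 102.0 * 100
= 2.65 / 102.0 * 100
= 2.6%

2.6%


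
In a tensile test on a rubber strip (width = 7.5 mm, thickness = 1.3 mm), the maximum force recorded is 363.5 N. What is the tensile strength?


Area = width * thickness = 7.5 * 1.3 = 9.75 mm^2
TS = force / area = 363.5 / 9.75 = 37.28 MPa

37.28 MPa


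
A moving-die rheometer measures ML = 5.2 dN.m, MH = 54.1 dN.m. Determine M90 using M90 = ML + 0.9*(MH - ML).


M90 = ML + 0.9 * (MH - ML)
M90 = 5.2 + 0.9 * (54.1 - 5.2)
M90 = 5.2 + 0.9 * 48.9
M90 = 49.21 dN.m

49.21 dN.m


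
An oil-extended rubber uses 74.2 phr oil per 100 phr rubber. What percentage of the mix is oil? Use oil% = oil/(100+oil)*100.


Oil % = oil / (100 + oil) * 100
= 74.2 / (100 + 74.2) * 100
= 74.2 / 174.2 * 100
= 42.59%

42.59%


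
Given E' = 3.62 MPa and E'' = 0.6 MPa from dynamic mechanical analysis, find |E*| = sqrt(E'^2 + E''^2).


|E*| = sqrt(E'^2 + E''^2)
= sqrt(3.62^2 + 0.6^2)
= sqrt(13.1044 + 0.3600)
= 3.669 MPa

3.669 MPa


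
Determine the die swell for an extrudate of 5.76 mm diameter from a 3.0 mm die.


Die swell ratio = D_extrudate / D_die
= 5.76 / 3.0
= 1.92

Die swell = 1.92


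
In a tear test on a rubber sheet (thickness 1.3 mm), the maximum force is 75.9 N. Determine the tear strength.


Tear strength = force / thickness
= 75.9 / 1.3
= 58.38 N/mm

58.38 N/mm


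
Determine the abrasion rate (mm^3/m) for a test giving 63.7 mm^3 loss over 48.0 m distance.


Rate = volume_loss / distance
= 63.7 / 48.0
= 1.327 mm^3/m

1.327 mm^3/m


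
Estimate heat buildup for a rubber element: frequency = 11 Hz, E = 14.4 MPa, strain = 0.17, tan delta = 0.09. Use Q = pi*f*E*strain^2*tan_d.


Q = pi * f * E * strain^2 * tan_d
= pi * 11 * 14.4 * 0.17^2 * 0.09
= pi * 11 * 14.4 * 0.0289 * 0.09
= 1.2943

Q = 1.2943


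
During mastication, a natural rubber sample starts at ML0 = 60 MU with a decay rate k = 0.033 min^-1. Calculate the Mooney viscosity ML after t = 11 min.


ML = ML0 * exp(-k * t)
ML = 60 * exp(-0.033 * 11)
ML = 60 * 0.6956
ML = 41.74 MU

41.74 MU


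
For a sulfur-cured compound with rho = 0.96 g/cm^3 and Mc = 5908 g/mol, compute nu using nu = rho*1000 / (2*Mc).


nu = rho * 1000 / (2 * Mc)
nu = 0.96 * 1000 / (2 * 5908)
nu = 960.0 / 11816
nu = 0.0812 mol/L

0.0812 mol/L


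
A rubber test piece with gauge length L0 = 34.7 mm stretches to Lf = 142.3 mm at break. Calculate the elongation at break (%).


Elongation = (Lf - L0) / L0 * 100
= (142.3 - 34.7) / 34.7 * 100
= 107.6 / 34.7 * 100
= 310.1%

310.1%


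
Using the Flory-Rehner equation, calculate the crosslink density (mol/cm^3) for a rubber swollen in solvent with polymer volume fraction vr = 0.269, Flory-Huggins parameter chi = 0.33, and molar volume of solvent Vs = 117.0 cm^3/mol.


ln(1 - vr) = ln(1 - 0.269) = -0.3133
Numerator = -((-0.3133) + 0.269 + 0.33 * 0.269^2) = 0.0205
Denominator = 117.0 * (0.269^(1/3) - 0.269/2) = 59.7907
nu = 0.0205 / 59.7907 = 3.4224e-04 mol/cm^3

3.4224e-04 mol/cm^3


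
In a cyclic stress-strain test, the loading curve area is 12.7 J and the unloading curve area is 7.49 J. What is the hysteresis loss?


Hysteresis loss = loading - unloading
= 12.7 - 7.49
= 5.21 J

5.21 J


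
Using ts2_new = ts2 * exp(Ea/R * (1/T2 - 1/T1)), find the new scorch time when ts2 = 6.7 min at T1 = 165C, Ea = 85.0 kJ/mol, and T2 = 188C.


Convert temperatures: T1 = 165 + 273.15 = 438.15 K, T2 = 188 + 273.15 = 461.15 K
ts2_new = 6.7 * exp(85000 / 8.314 * (1/461.15 - 1/438.15))
1/T2 - 1/T1 = -1.1383e-04
ts2_new = 2.09 min

2.09 min


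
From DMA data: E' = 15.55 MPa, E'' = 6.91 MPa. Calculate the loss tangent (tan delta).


tan delta = E'' / E'
= 6.91 / 15.55
= 0.4444

tan delta = 0.4444


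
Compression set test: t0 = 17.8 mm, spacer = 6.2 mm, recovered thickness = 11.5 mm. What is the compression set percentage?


CS = (t0 - recovered) / (t0 - ts) * 100
= (17.8 - 11.5) / (17.8 - 6.2) * 100
= 6.3 / 11.6 * 100
= 54.3%

54.3%


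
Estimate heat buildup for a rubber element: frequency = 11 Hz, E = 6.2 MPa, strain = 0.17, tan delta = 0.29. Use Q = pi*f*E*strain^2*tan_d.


Q = pi * f * E * strain^2 * tan_d
= pi * 11 * 6.2 * 0.17^2 * 0.29
= pi * 11 * 6.2 * 0.0289 * 0.29
= 1.7957

Q = 1.7957


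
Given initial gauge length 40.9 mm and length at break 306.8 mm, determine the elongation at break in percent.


Elongation = (Lf - L0) / L0 * 100
= (306.8 - 40.9) / 40.9 * 100
= 265.9 / 40.9 * 100
= 650.1%

650.1%


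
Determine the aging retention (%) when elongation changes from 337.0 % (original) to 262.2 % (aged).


Retention = aged / original * 100
= 262.2 / 337.0 * 100
= 77.8%

77.8%


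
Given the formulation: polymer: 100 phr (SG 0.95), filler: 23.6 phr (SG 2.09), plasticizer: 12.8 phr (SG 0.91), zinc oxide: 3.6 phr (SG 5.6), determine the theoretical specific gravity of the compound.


Sum of weights = 140.0
Volume contributions:
  polymer: 100/0.95 = 105.2632
  filler: 23.6/2.09 = 11.2919
  plasticizer: 12.8/0.91 = 14.0659
  zinc oxide: 3.6/5.6 = 0.6429
Sum of volumes = 131.2638
SG = 140.0 / 131.2638 = 1.067

SG = 1.067


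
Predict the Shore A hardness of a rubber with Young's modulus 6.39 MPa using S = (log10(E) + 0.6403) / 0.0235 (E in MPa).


log10(E) = 0.0235*S - 0.6403  =>  S = (log10(E) + 0.6403) / 0.0235
log10(6.39) = 0.805501
S = (0.805501 + 0.6403) / 0.0235 = 1.445801 / 0.0235
S = 61.5

Shore A = 61.5


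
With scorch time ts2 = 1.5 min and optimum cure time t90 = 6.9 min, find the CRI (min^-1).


CRI = 100 / (t90 - ts2)
= 100 / (6.9 - 1.5)
= 100 / 5.4
= 18.52 min^-1

18.52 min^-1


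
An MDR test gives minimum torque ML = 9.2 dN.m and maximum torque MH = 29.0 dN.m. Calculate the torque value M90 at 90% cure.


M90 = ML + 0.9 * (MH - ML)
M90 = 9.2 + 0.9 * (29.0 - 9.2)
M90 = 9.2 + 0.9 * 19.8
M90 = 27.02 dN.m

27.02 dN.m


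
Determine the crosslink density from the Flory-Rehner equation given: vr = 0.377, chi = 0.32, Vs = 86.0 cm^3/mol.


ln(1 - vr) = ln(1 - 0.377) = -0.4732
Numerator = -((-0.4732) + 0.377 + 0.32 * 0.377^2) = 0.0507
Denominator = 86.0 * (0.377^(1/3) - 0.377/2) = 45.9158
nu = 0.0507 / 45.9158 = 0.0011 mol/cm^3

0.0011 mol/cm^3


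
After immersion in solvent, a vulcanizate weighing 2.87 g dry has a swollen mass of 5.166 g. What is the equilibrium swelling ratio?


Q = W_swollen / W_dry
Q = 5.166 / 2.87
Q = 1.8

Q = 1.8


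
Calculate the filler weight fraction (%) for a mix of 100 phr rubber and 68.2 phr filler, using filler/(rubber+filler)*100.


Filler % = filler / (rubber + filler) * 100
= 68.2 / (100 + 68.2) * 100
= 68.2 / 168.2 * 100
= 40.55%

40.55%


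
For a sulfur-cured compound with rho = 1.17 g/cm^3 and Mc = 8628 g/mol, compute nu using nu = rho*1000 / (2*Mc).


nu = rho * 1000 / (2 * Mc)
nu = 1.17 * 1000 / (2 * 8628)
nu = 1170.0 / 17256
nu = 0.0678 mol/L

0.0678 mol/L


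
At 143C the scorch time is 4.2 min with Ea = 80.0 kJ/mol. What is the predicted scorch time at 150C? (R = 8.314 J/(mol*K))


Convert temperatures: T1 = 143 + 273.15 = 416.15 K, T2 = 150 + 273.15 = 423.15 K
ts2_new = 4.2 * exp(80000 / 8.314 * (1/423.15 - 1/416.15))
1/T2 - 1/T1 = -3.9752e-05
ts2_new = 2.87 min

2.87 min


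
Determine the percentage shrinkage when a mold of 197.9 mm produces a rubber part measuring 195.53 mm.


Shrinkage = (mold - part) / mold * 100
= (197.9 - 195.53) / 197.9 * 100
= 2.37 / 197.9 * 100
= 1.2%

1.2%


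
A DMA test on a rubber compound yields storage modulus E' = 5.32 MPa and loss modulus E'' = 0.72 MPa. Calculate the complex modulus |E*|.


|E*| = sqrt(E'^2 + E''^2)
= sqrt(5.32^2 + 0.72^2)
= sqrt(28.3024 + 0.5184)
= 5.369 MPa

5.369 MPa


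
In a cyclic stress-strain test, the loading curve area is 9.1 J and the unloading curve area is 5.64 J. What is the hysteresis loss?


Hysteresis loss = loading - unloading
= 9.1 - 5.64
= 3.46 J

3.46 J


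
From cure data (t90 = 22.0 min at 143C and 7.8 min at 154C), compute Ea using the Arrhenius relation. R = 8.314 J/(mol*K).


T1 = 416.15 K, T2 = 427.15 K
1/T1 - 1/T2 = 6.1882e-05
ln(t1/t2) = ln(22.0/7.8) = 1.0369
Ea = 8.314 * 1.0369 / 6.1882e-05 = 139313.2294 J/mol
Ea = 139.31 kJ/mol

139.31 kJ/mol


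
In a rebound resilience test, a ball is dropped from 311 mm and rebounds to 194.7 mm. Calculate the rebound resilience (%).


Resilience = h_rebound / h_drop * 100
= 194.7 / 311 * 100
= 62.6%

62.6%


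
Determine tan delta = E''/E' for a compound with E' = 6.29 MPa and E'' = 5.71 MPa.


tan delta = E'' / E'
= 5.71 / 6.29
= 0.9078

tan delta = 0.9078


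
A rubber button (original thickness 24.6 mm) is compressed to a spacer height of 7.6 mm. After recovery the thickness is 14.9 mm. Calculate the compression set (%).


CS = (t0 - recovered) / (t0 - ts) * 100
= (24.6 - 14.9) / (24.6 - 7.6) * 100
= 9.7 / 17.0 * 100
= 57.1%

57.1%


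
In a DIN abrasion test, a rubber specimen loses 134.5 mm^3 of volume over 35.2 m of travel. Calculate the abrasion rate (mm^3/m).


Rate = volume_loss / distance
= 134.5 / 35.2
= 3.821 mm^3/m

3.821 mm^3/m


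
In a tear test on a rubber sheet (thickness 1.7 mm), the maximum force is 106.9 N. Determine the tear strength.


Tear strength = force / thickness
= 106.9 / 1.7
= 62.88 N/mm

62.88 N/mm


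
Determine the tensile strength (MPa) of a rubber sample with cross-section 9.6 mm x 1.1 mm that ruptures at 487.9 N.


Area = width * thickness = 9.6 * 1.1 = 10.56 mm^2
TS = force / area = 487.9 / 10.56 = 46.2 MPa

46.2 MPa


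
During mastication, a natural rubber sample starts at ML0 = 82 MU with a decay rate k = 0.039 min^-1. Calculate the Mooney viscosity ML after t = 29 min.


ML = ML0 * exp(-k * t)
ML = 82 * exp(-0.039 * 29)
ML = 82 * 0.3227
ML = 26.46 MU

26.46 MU


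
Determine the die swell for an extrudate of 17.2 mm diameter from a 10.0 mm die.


Die swell ratio = D_extrudate / D_die
= 17.2 / 10.0
= 1.72

Die swell = 1.72


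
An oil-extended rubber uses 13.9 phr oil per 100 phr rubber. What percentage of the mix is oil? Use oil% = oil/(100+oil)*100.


Oil % = oil / (100 + oil) * 100
= 13.9 / (100 + 13.9) * 100
= 13.9 / 113.9 * 100
= 12.2%

12.2%


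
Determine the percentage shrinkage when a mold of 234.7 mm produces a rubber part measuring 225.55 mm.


Shrinkage = (mold - part) / mold * 100
= (234.7 - 225.55) / 234.7 * 100
= 9.15 / 234.7 * 100
= 3.9%

3.9%


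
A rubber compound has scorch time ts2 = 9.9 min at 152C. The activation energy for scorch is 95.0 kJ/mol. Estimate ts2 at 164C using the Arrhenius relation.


Convert temperatures: T1 = 152 + 273.15 = 425.15 K, T2 = 164 + 273.15 = 437.15 K
ts2_new = 9.9 * exp(95000 / 8.314 * (1/437.15 - 1/425.15))
1/T2 - 1/T1 = -6.4567e-05
ts2_new = 4.73 min

4.73 min


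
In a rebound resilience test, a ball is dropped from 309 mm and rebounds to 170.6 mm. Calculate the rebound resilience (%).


Resilience = h_rebound / h_drop * 100
= 170.6 / 309 * 100
= 55.2%

55.2%


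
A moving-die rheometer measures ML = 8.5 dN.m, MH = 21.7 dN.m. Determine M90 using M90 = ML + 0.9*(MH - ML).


M90 = ML + 0.9 * (MH - ML)
M90 = 8.5 + 0.9 * (21.7 - 8.5)
M90 = 8.5 + 0.9 * 13.2
M90 = 20.38 dN.m

20.38 dN.m


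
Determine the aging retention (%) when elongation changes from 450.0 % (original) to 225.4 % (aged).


Retention = aged / original * 100
= 225.4 / 450.0 * 100
= 50.1%

50.1%


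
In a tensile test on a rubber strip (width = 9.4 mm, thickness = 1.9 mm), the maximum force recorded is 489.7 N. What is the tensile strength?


Area = width * thickness = 9.4 * 1.9 = 17.86 mm^2
TS = force / area = 489.7 / 17.86 = 27.42 MPa

27.42 MPa


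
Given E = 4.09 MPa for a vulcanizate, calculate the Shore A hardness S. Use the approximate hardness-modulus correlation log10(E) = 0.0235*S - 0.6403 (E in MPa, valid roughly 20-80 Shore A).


log10(E) = 0.0235*S - 0.6403  =>  S = (log10(E) + 0.6403) / 0.0235
log10(4.09) = 0.611723
S = (0.611723 + 0.6403) / 0.0235 = 1.252023 / 0.0235
S = 53.3

Shore A = 53.3


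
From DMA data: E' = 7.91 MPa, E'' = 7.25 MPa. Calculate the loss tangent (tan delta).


tan delta = E'' / E'
= 7.25 / 7.91
= 0.9166

tan delta = 0.9166


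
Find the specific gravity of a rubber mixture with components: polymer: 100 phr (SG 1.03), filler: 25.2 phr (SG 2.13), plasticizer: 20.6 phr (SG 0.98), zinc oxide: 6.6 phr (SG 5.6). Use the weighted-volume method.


Sum of weights = 152.4
Volume contributions:
  polymer: 100/1.03 = 97.0874
  filler: 25.2/2.13 = 11.8310
  plasticizer: 20.6/0.98 = 21.0204
  zinc oxide: 6.6/5.6 = 1.1786
Sum of volumes = 131.1173
SG = 152.4 / 131.1173 = 1.162

SG = 1.162


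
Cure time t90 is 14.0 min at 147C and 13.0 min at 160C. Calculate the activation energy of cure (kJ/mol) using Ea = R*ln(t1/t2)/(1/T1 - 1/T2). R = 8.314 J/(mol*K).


T1 = 420.15 K, T2 = 433.15 K
1/T1 - 1/T2 = 7.1433e-05
ln(t1/t2) = ln(14.0/13.0) = 0.0741
Ea = 8.314 * 0.0741 / 7.1433e-05 = 8625.3015 J/mol
Ea = 8.63 kJ/mol

8.63 kJ/mol


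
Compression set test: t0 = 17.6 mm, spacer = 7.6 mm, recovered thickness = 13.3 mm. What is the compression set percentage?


CS = (t0 - recovered) / (t0 - ts) * 100
= (17.6 - 13.3) / (17.6 - 7.6) * 100
= 4.3 / 10.0 * 100
= 43.0%

43.0%


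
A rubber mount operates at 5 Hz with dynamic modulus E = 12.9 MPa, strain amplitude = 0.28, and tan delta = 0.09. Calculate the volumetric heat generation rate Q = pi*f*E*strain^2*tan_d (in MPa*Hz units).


Q = pi * f * E * strain^2 * tan_d
= pi * 5 * 12.9 * 0.28^2 * 0.09
= pi * 5 * 12.9 * 0.0784 * 0.09
= 1.4298

Q = 1.4298


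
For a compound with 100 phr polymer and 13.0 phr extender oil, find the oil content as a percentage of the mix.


Oil % = oil / (100 + oil) * 100
= 13.0 / (100 + 13.0) * 100
= 13.0 / 113.0 * 100
= 11.5%

11.5%


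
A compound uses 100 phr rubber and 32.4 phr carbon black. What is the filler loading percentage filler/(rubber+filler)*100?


Filler % = filler / (rubber + filler) * 100
= 32.4 / (100 + 32.4) * 100
= 32.4 / 132.4 * 100
= 24.47%

24.47%


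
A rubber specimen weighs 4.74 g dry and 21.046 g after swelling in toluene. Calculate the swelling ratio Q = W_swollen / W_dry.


Q = W_swollen / W_dry
Q = 21.046 / 4.74
Q = 4.44

Q = 4.44


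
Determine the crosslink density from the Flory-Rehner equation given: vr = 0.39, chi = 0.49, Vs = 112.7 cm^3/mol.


ln(1 - vr) = ln(1 - 0.39) = -0.4943
Numerator = -((-0.4943) + 0.39 + 0.49 * 0.39^2) = 0.0298
Denominator = 112.7 * (0.39^(1/3) - 0.39/2) = 60.3637
nu = 0.0298 / 60.3637 = 4.9313e-04 mol/cm^3

4.9313e-04 mol/cm^3


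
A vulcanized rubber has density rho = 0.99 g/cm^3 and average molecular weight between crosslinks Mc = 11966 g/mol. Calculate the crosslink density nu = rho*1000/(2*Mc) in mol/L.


nu = rho * 1000 / (2 * Mc)
nu = 0.99 * 1000 / (2 * 11966)
nu = 990.0 / 23932
nu = 0.0414 mol/L

0.0414 mol/L


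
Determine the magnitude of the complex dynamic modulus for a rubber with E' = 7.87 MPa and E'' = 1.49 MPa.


|E*| = sqrt(E'^2 + E''^2)
= sqrt(7.87^2 + 1.49^2)
= sqrt(61.9369 + 2.2201)
= 8.01 MPa

8.01 MPa


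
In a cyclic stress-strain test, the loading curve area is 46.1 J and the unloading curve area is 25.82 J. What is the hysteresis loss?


Hysteresis loss = loading - unloading
= 46.1 - 25.82
= 20.28 J

20.28 J


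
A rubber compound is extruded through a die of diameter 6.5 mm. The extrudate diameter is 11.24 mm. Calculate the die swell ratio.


Die swell ratio = D_extrudate / D_die
= 11.24 / 6.5
= 1.729

Die swell = 1.729


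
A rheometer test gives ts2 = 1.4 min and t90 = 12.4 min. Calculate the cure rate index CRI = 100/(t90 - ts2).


CRI = 100 / (t90 - ts2)
= 100 / (12.4 - 1.4)
= 100 / 11.0
= 9.09 min^-1

9.09 min^-1


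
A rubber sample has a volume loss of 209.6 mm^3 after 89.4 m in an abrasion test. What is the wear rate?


Rate = volume_loss / distance
= 209.6 / 89.4
= 2.345 mm^3/m

2.345 mm^3/m


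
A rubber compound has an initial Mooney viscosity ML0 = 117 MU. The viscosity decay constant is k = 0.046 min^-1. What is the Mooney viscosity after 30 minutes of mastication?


ML = ML0 * exp(-k * t)
ML = 117 * exp(-0.046 * 30)
ML = 117 * 0.2516
ML = 29.43 MU

29.43 MU


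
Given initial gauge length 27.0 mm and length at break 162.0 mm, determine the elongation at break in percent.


Elongation = (Lf - L0) / L0 * 100
= (162.0 - 27.0) / 27.0 * 100
= 135.0 / 27.0 * 100
= 500.0%

500.0%


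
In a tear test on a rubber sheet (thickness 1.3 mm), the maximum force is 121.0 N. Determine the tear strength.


Tear strength = force / thickness
= 121.0 / 1.3
= 93.08 N/mm

93.08 N/mm


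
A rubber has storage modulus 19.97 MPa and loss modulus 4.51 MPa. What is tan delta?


tan delta = E'' / E'
= 4.51 / 19.97
= 0.2258

tan delta = 0.2258


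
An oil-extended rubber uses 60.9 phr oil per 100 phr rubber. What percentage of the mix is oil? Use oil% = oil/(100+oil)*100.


Oil % = oil / (100 + oil) * 100
= 60.9 / (100 + 60.9) * 100
= 60.9 / 160.9 * 100
= 37.85%

37.85%


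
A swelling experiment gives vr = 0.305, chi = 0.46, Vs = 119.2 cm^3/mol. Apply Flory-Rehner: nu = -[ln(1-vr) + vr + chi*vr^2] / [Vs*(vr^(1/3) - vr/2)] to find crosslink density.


ln(1 - vr) = ln(1 - 0.305) = -0.3638
Numerator = -((-0.3638) + 0.305 + 0.46 * 0.305^2) = 0.0161
Denominator = 119.2 * (0.305^(1/3) - 0.305/2) = 62.0593
nu = 0.0161 / 62.0593 = 2.5865e-04 mol/cm^3

2.5865e-04 mol/cm^3


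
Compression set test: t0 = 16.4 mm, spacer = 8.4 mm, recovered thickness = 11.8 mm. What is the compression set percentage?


CS = (t0 - recovered) / (t0 - ts) * 100
= (16.4 - 11.8) / (16.4 - 8.4) * 100
= 4.6 / 8.0 * 100
= 57.5%

57.5%


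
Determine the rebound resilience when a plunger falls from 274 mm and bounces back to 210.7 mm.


Resilience = h_rebound / h_drop * 100
= 210.7 / 274 * 100
= 76.9%

76.9%


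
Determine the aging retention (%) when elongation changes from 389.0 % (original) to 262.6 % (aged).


Retention = aged / original * 100
= 262.6 / 389.0 * 100
= 67.5%

67.5%


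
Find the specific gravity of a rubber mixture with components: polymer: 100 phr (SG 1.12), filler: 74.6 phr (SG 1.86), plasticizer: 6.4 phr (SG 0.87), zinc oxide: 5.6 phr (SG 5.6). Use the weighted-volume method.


Sum of weights = 186.6
Volume contributions:
  polymer: 100/1.12 = 89.2857
  filler: 74.6/1.86 = 40.1075
  plasticizer: 6.4/0.87 = 7.3563
  zinc oxide: 5.6/5.6 = 1.0000
Sum of volumes = 137.7496
SG = 186.6 / 137.7496 = 1.355

SG = 1.355


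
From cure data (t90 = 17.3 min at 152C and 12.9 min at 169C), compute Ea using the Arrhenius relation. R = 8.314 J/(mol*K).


T1 = 425.15 K, T2 = 442.15 K
1/T1 - 1/T2 = 9.0435e-05
ln(t1/t2) = ln(17.3/12.9) = 0.2935
Ea = 8.314 * 0.2935 / 9.0435e-05 = 26980.5143 J/mol
Ea = 26.98 kJ/mol

26.98 kJ/mol


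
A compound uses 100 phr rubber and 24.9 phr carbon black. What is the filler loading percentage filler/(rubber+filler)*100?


Filler % = filler / (rubber + filler) * 100
= 24.9 / (100 + 24.9) * 100
= 24.9 / 124.9 * 100
= 19.94%

19.94%


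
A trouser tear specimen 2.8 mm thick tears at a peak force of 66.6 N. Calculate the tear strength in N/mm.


Tear strength = force / thickness
= 66.6 / 2.8
= 23.79 N/mm

23.79 N/mm


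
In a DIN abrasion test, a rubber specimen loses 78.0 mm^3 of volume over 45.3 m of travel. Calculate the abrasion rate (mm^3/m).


Rate = volume_loss / distance
= 78.0 / 45.3
= 1.722 mm^3/m

1.722 mm^3/m


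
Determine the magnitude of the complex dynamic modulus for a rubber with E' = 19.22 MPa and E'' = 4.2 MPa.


|E*| = sqrt(E'^2 + E''^2)
= sqrt(19.22^2 + 4.2^2)
= sqrt(369.4084 + 17.6400)
= 19.674 MPa

19.674 MPa


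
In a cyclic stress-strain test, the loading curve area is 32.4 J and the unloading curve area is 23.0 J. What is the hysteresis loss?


Hysteresis loss = loading - unloading
= 32.4 - 23.0
= 9.4 J

9.4 J


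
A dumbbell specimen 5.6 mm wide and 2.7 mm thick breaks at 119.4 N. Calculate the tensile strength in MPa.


Area = width * thickness = 5.6 * 2.7 = 15.12 mm^2
TS = force / area = 119.4 / 15.12 = 7.9 MPa

7.9 MPa


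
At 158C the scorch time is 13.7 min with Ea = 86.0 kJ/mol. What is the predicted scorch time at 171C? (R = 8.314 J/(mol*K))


Convert temperatures: T1 = 158 + 273.15 = 431.15 K, T2 = 171 + 273.15 = 444.15 K
ts2_new = 13.7 * exp(86000 / 8.314 * (1/444.15 - 1/431.15))
1/T2 - 1/T1 = -6.7887e-05
ts2_new = 6.79 min

6.79 min


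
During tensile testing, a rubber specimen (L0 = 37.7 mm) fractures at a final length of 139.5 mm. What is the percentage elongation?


Elongation = (Lf - L0) / L0 * 100
= (139.5 - 37.7) / 37.7 * 100
= 101.8 / 37.7 * 100
= 270.0%

270.0%


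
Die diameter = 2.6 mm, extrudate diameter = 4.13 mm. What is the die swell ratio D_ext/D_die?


Die swell ratio = D_extrudate / D_die
= 4.13 / 2.6
= 1.588

Die swell = 1.588


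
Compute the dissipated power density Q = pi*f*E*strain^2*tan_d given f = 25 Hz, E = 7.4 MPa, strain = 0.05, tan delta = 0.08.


Q = pi * f * E * strain^2 * tan_d
= pi * 25 * 7.4 * 0.05^2 * 0.08
= pi * 25 * 7.4 * 0.0025 * 0.08
= 0.1162

Q = 0.1162


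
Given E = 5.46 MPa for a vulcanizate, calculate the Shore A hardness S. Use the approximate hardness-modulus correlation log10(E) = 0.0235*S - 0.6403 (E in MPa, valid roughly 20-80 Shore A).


log10(E) = 0.0235*S - 0.6403  =>  S = (log10(E) + 0.6403) / 0.0235
log10(5.46) = 0.737193
S = (0.737193 + 0.6403) / 0.0235 = 1.377493 / 0.0235
S = 58.6

Shore A = 58.6


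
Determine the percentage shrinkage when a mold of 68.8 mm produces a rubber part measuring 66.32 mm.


Shrinkage = (mold - part) / mold * 100
= (68.8 - 66.32) / 68.8 * 100
= 2.48 / 68.8 * 100
= 3.6%

3.6%


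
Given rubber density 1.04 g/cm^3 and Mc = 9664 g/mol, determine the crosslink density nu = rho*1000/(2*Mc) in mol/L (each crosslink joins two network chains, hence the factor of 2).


nu = rho * 1000 / (2 * Mc)
nu = 1.04 * 1000 / (2 * 9664)
nu = 1040.0 / 19328
nu = 0.0538 mol/L

0.0538 mol/L


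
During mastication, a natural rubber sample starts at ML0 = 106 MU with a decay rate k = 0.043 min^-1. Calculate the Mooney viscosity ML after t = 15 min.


ML = ML0 * exp(-k * t)
ML = 106 * exp(-0.043 * 15)
ML = 106 * 0.5247
ML = 55.61 MU

55.61 MU


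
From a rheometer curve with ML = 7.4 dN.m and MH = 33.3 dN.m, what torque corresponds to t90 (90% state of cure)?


M90 = ML + 0.9 * (MH - ML)
M90 = 7.4 + 0.9 * (33.3 - 7.4)
M90 = 7.4 + 0.9 * 25.9
M90 = 30.71 dN.m

30.71 dN.m


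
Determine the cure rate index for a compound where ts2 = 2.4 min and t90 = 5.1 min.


CRI = 100 / (t90 - ts2)
= 100 / (5.1 - 2.4)
= 100 / 2.7
= 37.04 min^-1

37.04 min^-1


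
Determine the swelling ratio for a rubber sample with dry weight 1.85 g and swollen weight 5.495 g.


Q = W_swollen / W_dry
Q = 5.495 / 1.85
Q = 2.97

Q = 2.97


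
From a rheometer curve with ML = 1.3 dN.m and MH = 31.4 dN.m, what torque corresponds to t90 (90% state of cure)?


M90 = ML + 0.9 * (MH - ML)
M90 = 1.3 + 0.9 * (31.4 - 1.3)
M90 = 1.3 + 0.9 * 30.1
M90 = 28.39 dN.m

28.39 dN.m


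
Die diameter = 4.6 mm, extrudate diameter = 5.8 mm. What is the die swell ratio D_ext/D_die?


Die swell ratio = D_extrudate / D_die
= 5.8 / 4.6
= 1.261

Die swell = 1.261


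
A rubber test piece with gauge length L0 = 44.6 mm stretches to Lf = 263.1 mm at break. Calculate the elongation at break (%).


Elongation = (Lf - L0) / L0 * 100
= (263.1 - 44.6) / 44.6 * 100
= 218.5 / 44.6 * 100
= 489.9%

489.9%


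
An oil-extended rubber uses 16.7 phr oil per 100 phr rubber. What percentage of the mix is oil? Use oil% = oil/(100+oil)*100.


Oil % = oil / (100 + oil) * 100
= 16.7 / (100 + 16.7) * 100
= 16.7 / 116.7 * 100
= 14.31%

14.31%


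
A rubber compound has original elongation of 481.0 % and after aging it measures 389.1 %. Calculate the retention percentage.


Retention = aged / original * 100
= 389.1 / 481.0 * 100
= 80.9%

80.9%


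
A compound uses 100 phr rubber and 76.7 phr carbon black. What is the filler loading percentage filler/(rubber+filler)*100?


Filler % = filler / (rubber + filler) * 100
= 76.7 / (100 + 76.7) * 100
= 76.7 / 176.7 * 100
= 43.41%

43.41%


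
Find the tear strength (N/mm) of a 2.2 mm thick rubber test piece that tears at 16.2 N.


Tear strength = force / thickness
= 16.2 / 2.2
= 7.36 N/mm

7.36 N/mm


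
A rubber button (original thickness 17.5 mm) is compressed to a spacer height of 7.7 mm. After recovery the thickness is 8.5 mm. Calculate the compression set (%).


CS = (t0 - recovered) / (t0 - ts) * 100
= (17.5 - 8.5) / (17.5 - 7.7) * 100
= 9.0 / 9.8 * 100
= 91.8%

91.8%


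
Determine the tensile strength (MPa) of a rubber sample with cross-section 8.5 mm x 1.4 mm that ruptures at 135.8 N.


Area = width * thickness = 8.5 * 1.4 = 11.9 mm^2
TS = force / area = 135.8 / 11.9 = 11.41 MPa

11.41 MPa


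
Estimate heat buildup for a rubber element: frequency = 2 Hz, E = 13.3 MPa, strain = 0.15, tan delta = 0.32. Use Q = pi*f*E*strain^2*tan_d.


Q = pi * f * E * strain^2 * tan_d
= pi * 2 * 13.3 * 0.15^2 * 0.32
= pi * 2 * 13.3 * 0.0225 * 0.32
= 0.6017

Q = 0.6017


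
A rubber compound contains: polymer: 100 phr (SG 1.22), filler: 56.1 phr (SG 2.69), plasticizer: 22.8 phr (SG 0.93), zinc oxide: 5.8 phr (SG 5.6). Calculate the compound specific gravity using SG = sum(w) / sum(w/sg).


Sum of weights = 184.7
Volume contributions:
  polymer: 100/1.22 = 81.9672
  filler: 56.1/2.69 = 20.8550
  plasticizer: 22.8/0.93 = 24.5161
  zinc oxide: 5.8/5.6 = 1.0357
Sum of volumes = 128.3741
SG = 184.7 / 128.3741 = 1.439

SG = 1.439


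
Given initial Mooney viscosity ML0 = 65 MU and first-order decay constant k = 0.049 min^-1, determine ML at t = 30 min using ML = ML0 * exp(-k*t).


ML = ML0 * exp(-k * t)
ML = 65 * exp(-0.049 * 30)
ML = 65 * 0.2299
ML = 14.95 MU

14.95 MU


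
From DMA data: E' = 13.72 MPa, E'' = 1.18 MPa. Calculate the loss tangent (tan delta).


tan delta = E'' / E'
= 1.18 / 13.72
= 0.086

tan delta = 0.086


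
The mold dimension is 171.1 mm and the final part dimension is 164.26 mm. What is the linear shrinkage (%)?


Shrinkage = (mold - part) / mold * 100
= (171.1 - 164.26) / 171.1 * 100
= 6.84 / 171.1 * 100
= 4.0%

4.0%


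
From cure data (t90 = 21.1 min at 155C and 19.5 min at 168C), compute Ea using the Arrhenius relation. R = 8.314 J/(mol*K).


T1 = 428.15 K, T2 = 441.15 K
1/T1 - 1/T2 = 6.8827e-05
ln(t1/t2) = ln(21.1/19.5) = 0.0789
Ea = 8.314 * 0.0789 / 6.8827e-05 = 9525.7203 J/mol
Ea = 9.53 kJ/mol

9.53 kJ/mol


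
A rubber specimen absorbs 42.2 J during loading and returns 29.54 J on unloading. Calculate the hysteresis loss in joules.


Hysteresis loss = loading - unloading
= 42.2 - 29.54
= 12.66 J

12.66 J


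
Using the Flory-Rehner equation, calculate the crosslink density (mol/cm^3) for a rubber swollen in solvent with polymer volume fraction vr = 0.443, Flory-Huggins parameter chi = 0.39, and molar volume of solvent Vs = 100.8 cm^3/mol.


ln(1 - vr) = ln(1 - 0.443) = -0.5852
Numerator = -((-0.5852) + 0.443 + 0.39 * 0.443^2) = 0.0657
Denominator = 100.8 * (0.443^(1/3) - 0.443/2) = 54.5142
nu = 0.0657 / 54.5142 = 0.0012 mol/cm^3

0.0012 mol/cm^3


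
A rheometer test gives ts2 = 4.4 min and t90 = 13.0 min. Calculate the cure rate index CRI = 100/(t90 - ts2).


CRI = 100 / (t90 - ts2)
= 100 / (13.0 - 4.4)
= 100 / 8.6
= 11.63 min^-1

11.63 min^-1


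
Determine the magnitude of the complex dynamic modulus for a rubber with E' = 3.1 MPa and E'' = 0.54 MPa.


|E*| = sqrt(E'^2 + E''^2)
= sqrt(3.1^2 + 0.54^2)
= sqrt(9.6100 + 0.2916)
= 3.147 MPa

3.147 MPa


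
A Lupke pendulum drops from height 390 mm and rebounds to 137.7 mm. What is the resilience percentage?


Resilience = h_rebound / h_drop * 100
= 137.7 / 390 * 100
= 35.3%

35.3%


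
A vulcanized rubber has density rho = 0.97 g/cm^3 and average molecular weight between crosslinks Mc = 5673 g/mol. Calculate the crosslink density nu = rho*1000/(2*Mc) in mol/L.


nu = rho * 1000 / (2 * Mc)
nu = 0.97 * 1000 / (2 * 5673)
nu = 970.0 / 11346
nu = 0.0855 mol/L

0.0855 mol/L


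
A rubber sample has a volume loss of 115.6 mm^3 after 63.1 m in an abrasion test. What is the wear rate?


Rate = volume_loss / distance
= 115.6 / 63.1
= 1.832 mm^3/m

1.832 mm^3/m
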